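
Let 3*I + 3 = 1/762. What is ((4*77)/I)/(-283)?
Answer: 704088/646655 ≈ 1.0888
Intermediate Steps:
I = -2285/2286 (I = -1 + (⅓)/762 = -1 + (⅓)*(1/762) = -1 + 1/2286 = -2285/2286 ≈ -0.99956)
((4*77)/I)/(-283) = ((4*77)/(-2285/2286))/(-283) = (308*(-2286/2285))*(-1/283) = -704088/2285*(-1/283) = 704088/646655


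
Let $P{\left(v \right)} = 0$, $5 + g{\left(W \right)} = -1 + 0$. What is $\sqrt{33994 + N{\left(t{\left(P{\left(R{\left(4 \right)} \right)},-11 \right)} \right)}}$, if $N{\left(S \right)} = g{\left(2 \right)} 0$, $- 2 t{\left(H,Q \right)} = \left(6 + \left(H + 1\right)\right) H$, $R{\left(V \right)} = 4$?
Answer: $\sqrt{33994} \approx 184.37$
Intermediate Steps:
$g{\left(W \right)} = -6$ ($g{\left(W \right)} = -5 + \left(-1 + 0\right) = -5 - 1 = -6$)
$t{\left(H,Q \right)} = - \frac{H \left(7 + H\right)}{2}$ ($t{\left(H,Q \right)} = - \frac{\left(6 + \left(H + 1\right)\right) H}{2} = - \frac{\left(6 + \left(1 + H\right)\right) H}{2} = - \frac{\left(7 + H\right) H}{2} = - \frac{H \left(7 + H\right)}{2}$)
$N{\left(S \right)} = 0$ ($N{\left(S \right)} = \left(-6\right) 0 = 0$)
$\sqrt{33994 + N{\left(t{\left(P{\left(R{\left(4 \right)} \right)},-11 \right)} \right)}} = \sqrt{33994 + 0} = \sqrt{33994}$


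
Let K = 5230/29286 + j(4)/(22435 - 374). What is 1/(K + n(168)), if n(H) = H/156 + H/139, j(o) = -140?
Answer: 44902451997/110360966035 ≈ 0.40687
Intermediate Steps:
n(H) = 295*H/21684 (n(H) = H*(1/156) + H*(1/139) = H/156 + H/139 = 295*H/21684)
K = 55639495/323039223 (K = 5230/29286 - 140/(22435 - 374) = 5230*(1/29286) - 140/22061 = 2615/14643 - 140*1/22061 = 2615/14643 - 140/22061 = 55639495/323039223 ≈ 0.17224)
1/(K + n(168)) = 1/(55639495/323039223 + (295/21684)*168) = 1/(55639495/323039223 + 4130/1807) = 1/(110360966035/44902451997) = 44902451997/110360966035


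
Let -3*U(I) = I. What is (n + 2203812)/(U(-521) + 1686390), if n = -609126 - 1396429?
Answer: 594771/5059691 ≈ 0.11755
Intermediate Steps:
n = -2005555
U(I) = -I/3
(n + 2203812)/(U(-521) + 1686390) = (-2005555 + 2203812)/(-⅓*(-521) + 1686390) = 198257/(521/3 + 1686390) = 198257/(5059691/3) = 198257*(3/5059691) = 594771/5059691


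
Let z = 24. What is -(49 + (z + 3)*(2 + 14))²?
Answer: -231361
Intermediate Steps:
-(49 + (z + 3)*(2 + 14))² = -(49 + (24 + 3)*(2 + 14))² = -(49 + 27*16)² = -(49 + 432)² = -1*481² = -1*231361 = -231361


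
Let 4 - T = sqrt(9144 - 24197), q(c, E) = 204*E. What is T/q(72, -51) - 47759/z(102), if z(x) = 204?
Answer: -2435713/10404 + I*sqrt(15053)/10404 ≈ -234.11 + 0.011793*I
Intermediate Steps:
T = 4 - I*sqrt(15053) (T = 4 - sqrt(9144 - 24197) = 4 - sqrt(-15053) = 4 - I*sqrt(15053) ≈ 4.0 - 122.69*I)
T/q(72, -51) - 47759/z(102) = (4 - I*sqrt(15053))/((204*(-51))) - 47759/204 = (4 - I*sqrt(15053))/(-10404) - 47759*1/204 = (4 - I*sqrt(15053))*(-1/10404) - 47759/204 = (-1/2601 + I*sqrt(15053)/10404) - 47759/204 = -2435713/10404 + I*sqrt(15053)/10404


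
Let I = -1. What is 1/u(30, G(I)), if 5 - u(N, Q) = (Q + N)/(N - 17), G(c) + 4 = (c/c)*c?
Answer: 13/40 ≈ 0.32500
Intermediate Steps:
G(c) = -4 + c (G(c) = -4 + (c/c)*c = -4 + 1*c = -4 + c)
u(N, Q) = 5 - (N + Q)/(-17 + N) (u(N, Q) = 5 - (Q + N)/(N - 17) = 5 - (N + Q)/(-17 + N))
1/u(30, G(I)) = 1/((-85 - (-4 - 1) + 4*30)/(-17 + 30)) = 1/((-85 - 1*(-5) + 120)/13) = 1/((-85 + 5 + 120)/13) = 1/((1/13)*40) = 1/(40/13) = 13/40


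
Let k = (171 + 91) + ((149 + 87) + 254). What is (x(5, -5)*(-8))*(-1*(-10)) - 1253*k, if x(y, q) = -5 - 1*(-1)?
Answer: -941936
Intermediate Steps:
x(y, q) = -4 (x(y, q) = -5 + 1 = -4)
k = 752 (k = 262 + (236 + 254) = 262 + 490 = 752)
(x(5, -5)*(-8))*(-1*(-10)) - 1253*k = (-4*(-8))*(-1*(-10)) - 1253*752 = 32*10 - 942256 = 320 - 942256 = -941936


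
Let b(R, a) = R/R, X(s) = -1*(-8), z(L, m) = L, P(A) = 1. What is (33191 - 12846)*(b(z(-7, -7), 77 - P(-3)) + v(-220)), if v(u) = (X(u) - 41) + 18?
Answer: -284830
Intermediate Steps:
X(s) = 8
b(R, a) = 1
v(u) = -15 (v(u) = (8 - 41) + 18 = -33 + 18 = -15)
(33191 - 12846)*(b(z(-7, -7), 77 - P(-3)) + v(-220)) = (33191 - 12846)*(1 - 15) = 20345*(-14) = -284830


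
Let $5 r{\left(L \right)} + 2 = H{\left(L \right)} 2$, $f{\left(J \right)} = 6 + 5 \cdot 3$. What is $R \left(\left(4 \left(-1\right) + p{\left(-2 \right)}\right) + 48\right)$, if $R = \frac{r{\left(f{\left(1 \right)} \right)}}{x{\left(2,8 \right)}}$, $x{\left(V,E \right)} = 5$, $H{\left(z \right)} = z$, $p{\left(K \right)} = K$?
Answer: $\frac{336}{5} \approx 67.2$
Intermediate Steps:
$f{\left(J \right)} = 21$ ($f{\left(J \right)} = 6 + 15 = 21$)
$r{\left(L \right)} = - \frac{2}{5} + \frac{2 L}{5}$ ($r{\left(L \right)} = - \frac{2}{5} + \frac{L 2}{5} = - \frac{2}{5} + \frac{2 L}{5}$)
$R = \frac{8}{5}$ ($R = \frac{- \frac{2}{5} + \frac{2}{5} \cdot 21}{5} = \left(- \frac{2}{5} + \frac{42}{5}\right) \frac{1}{5} = 8 \cdot \frac{1}{5} = \frac{8}{5} \approx 1.6$)
$R \left(\left(4 \left(-1\right) + p{\left(-2 \right)}\right) + 48\right) = \frac{8 \left(\left(4 \left(-1\right) - 2\right) + 48\right)}{5} = \frac{8 \left(\left(-4 - 2\right) + 48\right)}{5} = \frac{8 \left(-6 + 48\right)}{5} = \frac{8}{5} \cdot 42 = \frac{336}{5}$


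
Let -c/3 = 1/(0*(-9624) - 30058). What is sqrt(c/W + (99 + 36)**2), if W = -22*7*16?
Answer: sqrt(31878145621959549)/1322552 ≈ 135.00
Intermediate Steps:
c = 3/30058 (c = -3/(0*(-9624) - 30058) = -3/(0 - 30058) = -3/(-30058) = -3*(-1/30058) = 3/30058 ≈ 9.9807e-5)
W = -2464 (W = -154*16 = -2464)
sqrt(c/W + (99 + 36)**2) = sqrt((3/30058)/(-2464) + (99 + 36)**2) = sqrt((3/30058)*(-1/2464) + 135**2) = sqrt(-3/74062912 + 18225) = sqrt(1349796571197/74062912) = sqrt(31878145621959549)/1322552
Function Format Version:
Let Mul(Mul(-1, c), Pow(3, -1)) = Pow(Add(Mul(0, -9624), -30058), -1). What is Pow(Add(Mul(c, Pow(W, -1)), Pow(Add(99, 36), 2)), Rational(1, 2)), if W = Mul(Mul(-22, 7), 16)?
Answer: Mul(Rational(1, 1322552), Pow(31878145621959549, Rational(1, 2))) ≈ 135.00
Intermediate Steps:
c = Rational(3, 30058) (c = Mul(-3, Pow(Add(Mul(0, -9624), -30058), -1)) = Mul(-3, Pow(Add(0, -30058), -1)) = Mul(-3, Pow(-30058, -1)) = Mul(-3, Rational(-1, 30058)) = Rational(3, 30058) ≈ 9.9807e-5)
W = -2464 (W = Mul(-154, 16) = -2464)
Pow(Add(Mul(c, Pow(W, -1)), Pow(Add(99, 36), 2)), Rational(1, 2)) = Pow(Add(Mul(Rational(3, 30058), Pow(-2464, -1)), Pow(Add(99, 36), 2)), Rational(1, 2)) = Pow(Add(Mul(Rational(3, 30058), Rational(-1, 2464)), Pow(135, 2)), Rational(1, 2)) = Pow(Add(Rational(-3, 74062912), 18225), Rational(1, 2)) = Pow(Rational(1349796571197, 74062912), Rational(1, 2)) = Mul(Rational(1, 1322552), Pow(31878145621959549, Rational(1, 2)))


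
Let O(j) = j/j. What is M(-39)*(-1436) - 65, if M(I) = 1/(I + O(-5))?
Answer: -517/19 ≈ -27.211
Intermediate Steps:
O(j) = 1
M(I) = 1/(1 + I) (M(I) = 1/(I + 1) = 1/(1 + I))
M(-39)*(-1436) - 65 = -1436/(1 - 39) - 65 = -1436/(-38) - 65 = -1/38*(-1436) - 65 = 718/19 - 65 = -517/19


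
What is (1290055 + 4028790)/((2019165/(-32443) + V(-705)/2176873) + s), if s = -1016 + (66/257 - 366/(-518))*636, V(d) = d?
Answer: -25003702400740051874165/2188451248305383092 ≈ -11425.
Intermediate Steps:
s = -26844508/66563 (s = -1016 + (66*(1/257) - 366*(-1/518))*636 = -1016 + (66/257 + 183/259)*636 = -1016 + (64125/66563)*636 = -1016 + 40783500/66563 = -26844508/66563 ≈ -403.29)
(1290055 + 4028790)/((2019165/(-32443) + V(-705)/2176873) + s) = (1290055 + 4028790)/((2019165/(-32443) - 705/2176873) - 26844508/66563) = 5318845/((2019165*(-1/32443) - 705*1/2176873) - 26844508/66563) = 5318845/((-2019165/32443 - 705/2176873) - 26844508/66563) = 5318845/(-4395488643360/70624290739 - 26844508/66563) = 5318845/(-2188451248305383092/4700964664460057) = 5318845*(-4700964664460057/2188451248305383092) = -25003702400740051874165/2188451248305383092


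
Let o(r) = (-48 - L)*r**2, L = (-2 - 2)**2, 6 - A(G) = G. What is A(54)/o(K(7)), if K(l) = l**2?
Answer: 3/9604 ≈ 0.00031237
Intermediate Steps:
A(G) = 6 - G
L = 16 (L = (-4)**2 = 16)
o(r) = -64*r**2 (o(r) = (-48 - 1*16)*r**2 = (-48 - 16)*r**2 = -64*r**2)
A(54)/o(K(7)) = (6 - 1*54)/((-64*(7**2)**2)) = (6 - 54)/((-64*49**2)) = -48/((-64*2401)) = -48/(-153664) = -48*(-1/153664) = 3/9604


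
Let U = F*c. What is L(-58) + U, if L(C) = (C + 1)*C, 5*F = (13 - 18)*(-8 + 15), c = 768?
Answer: -2070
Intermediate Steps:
F = -7 (F = ((13 - 18)*(-8 + 15))/5 = (-5*7)/5 = (⅕)*(-35) = -7)
L(C) = C*(1 + C) (L(C) = (1 + C)*C = C*(1 + C))
U = -5376 (U = -7*768 = -5376)
L(-58) + U = -58*(1 - 58) - 5376 = -58*(-57) - 5376 = 3306 - 5376 = -2070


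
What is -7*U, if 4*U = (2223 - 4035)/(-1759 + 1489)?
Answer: -1057/90 ≈ -11.744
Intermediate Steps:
U = 151/90 (U = ((2223 - 4035)/(-1759 + 1489))/4 = (-1812/(-270))/4 = (-1812*(-1/270))/4 = (¼)*(302/45) = 151/90 ≈ 1.6778)
-7*U = -7*151/90 = -1057/90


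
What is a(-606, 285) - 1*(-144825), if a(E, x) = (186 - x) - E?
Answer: 145332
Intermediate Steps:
a(E, x) = 186 - E - x
a(-606, 285) - 1*(-144825) = (186 - 1*(-606) - 1*285) - 1*(-144825) = (186 + 606 - 285) + 144825 = 507 + 144825 = 145332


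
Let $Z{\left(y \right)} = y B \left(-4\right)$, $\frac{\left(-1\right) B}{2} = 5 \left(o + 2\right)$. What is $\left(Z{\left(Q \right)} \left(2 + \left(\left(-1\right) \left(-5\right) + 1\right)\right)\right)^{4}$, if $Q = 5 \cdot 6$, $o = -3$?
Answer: $8493465600000000$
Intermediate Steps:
$Q = 30$
$B = 10$ ($B = - 2 \cdot 5 \left(-3 + 2\right) = - 2 \cdot 5 \left(-1\right) = \left(-2\right) \left(-5\right) = 10$)
$Z{\left(y \right)} = - 40 y$ ($Z{\left(y \right)} = y 10 \left(-4\right) = 10 y \left(-4\right) = - 40 y$)
$\left(Z{\left(Q \right)} \left(2 + \left(\left(-1\right) \left(-5\right) + 1\right)\right)\right)^{4} = \left(\left(-40\right) 30 \left(2 + \left(\left(-1\right) \left(-5\right) + 1\right)\right)\right)^{4} = \left(- 1200 \left(2 + \left(5 + 1\right)\right)\right)^{4} = \left(- 1200 \left(2 + 6\right)\right)^{4} = \left(\left(-1200\right) 8\right)^{4} = \left(-9600\right)^{4} = 8493465600000000$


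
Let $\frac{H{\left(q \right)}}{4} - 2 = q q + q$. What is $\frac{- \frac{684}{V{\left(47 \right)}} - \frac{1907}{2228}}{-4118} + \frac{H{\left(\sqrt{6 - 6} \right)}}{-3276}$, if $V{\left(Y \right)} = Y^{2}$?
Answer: $- \frac{35836520087}{16598970244584} \approx -0.002159$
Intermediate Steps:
$H{\left(q \right)} = 8 + 4 q + 4 q^{2}$ ($H{\left(q \right)} = 8 + 4 \left(q q + q\right) = 8 + 4 \left(q^{2} + q\right) = 8 + 4 \left(q + q^{2}\right) = 8 + \left(4 q + 4 q^{2}\right) = 8 + 4 q + 4 q^{2}$)
$\frac{- \frac{684}{V{\left(47 \right)}} - \frac{1907}{2228}}{-4118} + \frac{H{\left(\sqrt{6 - 6} \right)}}{-3276} = \frac{- \frac{684}{47^{2}} - \frac{1907}{2228}}{-4118} + \frac{8 + 4 \sqrt{6 - 6} + 4 \left(\sqrt{6 - 6}\right)^{2}}{-3276} = \left(- \frac{684}{2209} - \frac{1907}{2228}\right) \left(- \frac{1}{4118}\right) + \left(8 + 4 \sqrt{0} + 4 \left(\sqrt{0}\right)^{2}\right) \left(- \frac{1}{3276}\right) = \left(\left(-684\right) \frac{1}{2209} - \frac{1907}{2228}\right) \left(- \frac{1}{4118}\right) + \left(8 + 4 \cdot 0 + 4 \cdot 0^{2}\right) \left(- \frac{1}{3276}\right) = \left(- \frac{684}{2209} - \frac{1907}{2228}\right) \left(- \frac{1}{4118}\right) + \left(8 + 0 + 4 \cdot 0\right) \left(- \frac{1}{3276}\right) = \left(- \frac{5736515}{4921652}\right) \left(- \frac{1}{4118}\right) + \left(8 + 0 + 0\right) \left(- \frac{1}{3276}\right) = \frac{5736515}{20267362936} + 8 \left(- \frac{1}{3276}\right) = \frac{5736515}{20267362936} - \frac{2}{819} = - \frac{35836520087}{16598970244584}$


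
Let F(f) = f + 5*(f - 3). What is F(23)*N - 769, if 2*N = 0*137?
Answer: -769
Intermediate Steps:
F(f) = -15 + 6*f (F(f) = f + 5*(-3 + f) = f + (-15 + 5*f) = -15 + 6*f)
N = 0 (N = (0*137)/2 = (½)*0 = 0)
F(23)*N - 769 = (-15 + 6*23)*0 - 769 = (-15 + 138)*0 - 769 = 123*0 - 769 = 0 - 769 = -769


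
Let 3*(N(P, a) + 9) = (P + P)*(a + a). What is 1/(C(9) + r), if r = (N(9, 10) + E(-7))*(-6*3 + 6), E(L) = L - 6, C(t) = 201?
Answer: -1/975 ≈ -0.0010256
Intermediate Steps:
N(P, a) = -9 + 4*P*a/3 (N(P, a) = -9 + ((P + P)*(a + a))/3 = -9 + ((2*P)*(2*a))/3 = -9 + (4*P*a)/3 = -9 + 4*P*a/3)
E(L) = -6 + L
r = -1176 (r = ((-9 + (4/3)*9*10) + (-6 - 7))*(-6*3 + 6) = ((-9 + 120) - 13)*(-18 + 6) = (111 - 13)*(-12) = 98*(-12) = -1176)
1/(C(9) + r) = 1/(201 - 1176) = 1/(-975) = -1/975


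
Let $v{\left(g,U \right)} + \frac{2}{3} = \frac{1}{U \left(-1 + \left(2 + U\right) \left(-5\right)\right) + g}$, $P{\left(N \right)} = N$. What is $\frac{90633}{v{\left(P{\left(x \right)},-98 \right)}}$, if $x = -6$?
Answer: $- \frac{12765114252}{93899} \approx -1.3595 \cdot 10^{5}$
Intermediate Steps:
$v{\left(g,U \right)} = - \frac{2}{3} + \frac{1}{g + U \left(-11 - 5 U\right)}$ ($v{\left(g,U \right)} = - \frac{2}{3} + \frac{1}{U \left(-1 + \left(2 + U\right) \left(-5\right)\right) + g} = - \frac{2}{3} + \frac{1}{U \left(-1 - \left(10 + 5 U\right)\right) + g} = - \frac{2}{3} + \frac{1}{U \left(-11 - 5 U\right) + g} = - \frac{2}{3} + \frac{1}{g + U \left(-11 - 5 U\right)}$)
$\frac{90633}{v{\left(P{\left(x \right)},-98 \right)}} = \frac{90633}{\frac{1}{3} \frac{1}{\left(-1\right) \left(-6\right) + 5 \left(-98\right)^{2} + 11 \left(-98\right)} \left(-3 - -2156 - 10 \left(-98\right)^{2} + 2 \left(-6\right)\right)} = \frac{90633}{\frac{1}{3} \frac{1}{6 + 5 \cdot 9604 - 1078} \left(-3 + 2156 - 96040 - 12\right)} = \frac{90633}{\frac{1}{3} \frac{1}{6 + 48020 - 1078} \left(-3 + 2156 - 96040 - 12\right)} = \frac{90633}{\frac{1}{3} \cdot \frac{1}{46948} \left(-93899\right)} = \frac{90633}{- \frac{93899}{140844}} = 90633 \left(- \frac{140844}{93899}\right) = - \frac{12765114252}{93899}$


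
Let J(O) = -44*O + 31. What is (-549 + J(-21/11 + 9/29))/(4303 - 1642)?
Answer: -12982/77169 ≈ -0.16823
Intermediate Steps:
J(O) = 31 - 44*O
(-549 + J(-21/11 + 9/29))/(4303 - 1642) = (-549 + (31 - 44*(-21/11 + 9/29)))/(4303 - 1642) = (-549 + (31 - 44*(-21*1/11 + 9*(1/29))))/2661 = (-549 + (31 - 44*(-21/11 + 9/29)))*(1/2661) = (-549 + (31 - 44*(-510/319)))*(1/2661) = (-549 + (31 + 2040/29))*(1/2661) = (-549 + 2939/29)*(1/2661) = -12982/29*1/2661 = -12982/77169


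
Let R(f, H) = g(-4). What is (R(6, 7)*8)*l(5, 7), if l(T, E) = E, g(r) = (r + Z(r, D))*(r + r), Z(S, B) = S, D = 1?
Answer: 3584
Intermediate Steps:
g(r) = 4*r² (g(r) = (r + r)*(r + r) = (2*r)*(2*r) = 4*r²)
R(f, H) = 64 (R(f, H) = 4*(-4)² = 4*16 = 64)
(R(6, 7)*8)*l(5, 7) = (64*8)*7 = 512*7 = 3584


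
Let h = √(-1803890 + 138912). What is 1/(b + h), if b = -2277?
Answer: -2277/6849707 - I*√1664978/6849707 ≈ -0.00033242 - 0.00018838*I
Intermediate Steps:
h = I*√1664978 (h = √(-1664978) = I*√1664978 ≈ 1290.3*I)
1/(b + h) = 1/(-2277 + I*√1664978)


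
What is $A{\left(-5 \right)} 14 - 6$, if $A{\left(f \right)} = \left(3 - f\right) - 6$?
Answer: $22$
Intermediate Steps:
$A{\left(f \right)} = -3 - f$ ($A{\left(f \right)} = \left(3 - f\right) - 6 = -3 - f$)
$A{\left(-5 \right)} 14 - 6 = \left(-3 - -5\right) 14 - 6 = \left(-3 + 5\right) 14 - 6 = 2 \cdot 14 - 6 = 28 - 6 = 22$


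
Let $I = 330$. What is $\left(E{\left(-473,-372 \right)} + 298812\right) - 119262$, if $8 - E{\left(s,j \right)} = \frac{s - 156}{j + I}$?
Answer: $\frac{7540807}{42} \approx 1.7954 \cdot 10^{5}$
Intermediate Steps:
$E{\left(s,j \right)} = 8 - \frac{-156 + s}{330 + j}$ ($E{\left(s,j \right)} = 8 - \frac{s - 156}{j + 330} = 8 - \frac{-156 + s}{330 + j}$)
$\left(E{\left(-473,-372 \right)} + 298812\right) - 119262 = \left(\frac{2796 - -473 + 8 \left(-372\right)}{330 - 372} + 298812\right) - 119262 = \left(\frac{2796 + 473 - 2976}{-42} + 298812\right) - 119262 = \left(\left(- \frac{1}{42}\right) 293 + 298812\right) - 119262 = \left(- \frac{293}{42} + 298812\right) - 119262 = \frac{12549811}{42} - 119262 = \frac{7540807}{42}$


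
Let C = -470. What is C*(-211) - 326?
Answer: 98844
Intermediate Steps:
C*(-211) - 326 = -470*(-211) - 326 = 99170 - 326 = 98844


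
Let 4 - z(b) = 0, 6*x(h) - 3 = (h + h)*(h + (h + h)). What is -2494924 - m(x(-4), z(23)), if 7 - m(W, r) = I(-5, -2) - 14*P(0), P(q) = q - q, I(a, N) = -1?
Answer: -2494932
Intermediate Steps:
P(q) = 0
x(h) = ½ + h² (x(h) = ½ + ((h + h)*(h + (h + h)))/6 = ½ + ((2*h)*(h + 2*h))/6 = ½ + ((2*h)*(3*h))/6 = ½ + (6*h²)/6 = ½ + h²)
z(b) = 4 (z(b) = 4 - 1*0 = 4 + 0 = 4)
m(W, r) = 8 (m(W, r) = 7 - (-1 - 14*0) = 7 - (-1 + 0) = 7 - 1*(-1) = 7 + 1 = 8)
-2494924 - m(x(-4), z(23)) = -2494924 - 1*8 = -2494924 - 8 = -2494932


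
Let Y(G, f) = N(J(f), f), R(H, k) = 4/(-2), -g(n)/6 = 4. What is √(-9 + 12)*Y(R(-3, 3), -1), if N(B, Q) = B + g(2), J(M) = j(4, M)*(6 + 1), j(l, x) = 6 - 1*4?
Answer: -10*√3 ≈ -17.320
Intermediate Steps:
g(n) = -24 (g(n) = -6*4 = -24)
j(l, x) = 2 (j(l, x) = 6 - 4 = 2)
J(M) = 14 (J(M) = 2*(6 + 1) = 2*7 = 14)
R(H, k) = -2 (R(H, k) = 4*(-½) = -2)
N(B, Q) = -24 + B (N(B, Q) = B - 24 = -24 + B)
Y(G, f) = -10 (Y(G, f) = -24 + 14 = -10)
√(-9 + 12)*Y(R(-3, 3), -1) = √(-9 + 12)*(-10) = √3*(-10) = -10*√3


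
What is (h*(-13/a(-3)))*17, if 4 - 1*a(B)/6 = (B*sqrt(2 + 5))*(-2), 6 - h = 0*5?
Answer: 221/59 + 663*sqrt(7)/118 ≈ 18.611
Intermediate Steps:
h = 6 (h = 6 - 0*5 = 6 - 1*0 = 6 + 0 = 6)
a(B) = 24 + 12*B*sqrt(7) (a(B) = 24 - 6*B*sqrt(2 + 5)*(-2) = 24 - 6*B*sqrt(7)*(-2) = 24 - (-12)*B*sqrt(7) = 24 + 12*B*sqrt(7))
(h*(-13/a(-3)))*17 = (6*(-13/(24 + 12*(-3)*sqrt(7))))*17 = (6*(-13/(24 - 36*sqrt(7))))*17 = -78/(24 - 36*sqrt(7))*17 = -1326/(24 - 36*sqrt(7))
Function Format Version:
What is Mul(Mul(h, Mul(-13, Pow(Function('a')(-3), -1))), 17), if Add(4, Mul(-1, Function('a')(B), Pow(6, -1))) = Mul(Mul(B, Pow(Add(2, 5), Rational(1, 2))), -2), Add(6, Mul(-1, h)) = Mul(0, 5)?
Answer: Add(Rational(221, 59), Mul(Rational(663, 118), Pow(7, Rational(1, 2)))) ≈ 18.611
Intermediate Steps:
h = 6 (h = Add(6, Mul(-1, Mul(0, 5))) = Add(6, Mul(-1, 0)) = Add(6, 0) = 6)
Function('a')(B) = Add(24, Mul(12, B, Pow(7, Rational(1, 2)))) (Function('a')(B) = Add(24, Mul(-6, Mul(Mul(B, Pow(Add(2, 5), Rational(1, 2))), -2))) = Add(24, Mul(-6, Mul(Mul(B, Pow(7, Rational(1, 2))), -2))) = Add(24, Mul(-6, Mul(-2, B, Pow(7, Rational(1, 2))))) = Add(24, Mul(12, B, Pow(7, Rational(1, 2)))))
Mul(Mul(h, Mul(-13, Pow(Function('a')(-3), -1))), 17) = Mul(Mul(6, Mul(-13, Pow(Add(24, Mul(12, -3, Pow(7, Rational(1, 2)))), -1))), 17) = Mul(Mul(6, Mul(-13, Pow(Add(24, Mul(-36, Pow(7, Rational(1, 2)))), -1))), 17) = Mul(Mul(-78, Pow(Add(24, Mul(-36, Pow(7, Rational(1, 2)))), -1)), 17) = Mul(-1326, Pow(Add(24, Mul(-36, Pow(7, Rational(1, 2)))), -1))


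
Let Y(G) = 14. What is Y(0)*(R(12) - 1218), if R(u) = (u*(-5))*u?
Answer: -27132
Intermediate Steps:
R(u) = -5*u² (R(u) = (-5*u)*u = -5*u²)
Y(0)*(R(12) - 1218) = 14*(-5*12² - 1218) = 14*(-5*144 - 1218) = 14*(-720 - 1218) = 14*(-1938) = -27132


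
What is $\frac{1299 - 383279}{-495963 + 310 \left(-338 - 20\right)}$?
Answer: $\frac{381980}{606943} \approx 0.62935$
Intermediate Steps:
$\frac{1299 - 383279}{-495963 + 310 \left(-338 - 20\right)} = - \frac{381980}{-495963 + 310 \left(-358\right)} = - \frac{381980}{-495963 - 110980} = - \frac{381980}{-606943} = \left(-381980\right) \left(- \frac{1}{606943}\right) = \frac{381980}{606943}$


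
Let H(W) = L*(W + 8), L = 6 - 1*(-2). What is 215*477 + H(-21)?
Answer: 102451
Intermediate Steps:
L = 8 (L = 6 + 2 = 8)
H(W) = 64 + 8*W (H(W) = 8*(W + 8) = 8*(8 + W) = 64 + 8*W)
215*477 + H(-21) = 215*477 + (64 + 8*(-21)) = 102555 + (64 - 168) = 102555 - 104 = 102451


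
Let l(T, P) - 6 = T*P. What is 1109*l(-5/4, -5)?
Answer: 54341/4 ≈ 13585.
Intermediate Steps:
l(T, P) = 6 + P*T (l(T, P) = 6 + T*P = 6 + P*T)
1109*l(-5/4, -5) = 1109*(6 - (-25)/4) = 1109*(6 - 5*(-5/4)) = 1109*(6 + 25/4) = 1109*(49/4) = 54341/4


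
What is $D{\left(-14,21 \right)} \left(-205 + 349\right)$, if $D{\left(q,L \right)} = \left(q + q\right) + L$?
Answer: $-1008$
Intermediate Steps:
$D{\left(q,L \right)} = L + 2 q$ ($D{\left(q,L \right)} = 2 q + L = L + 2 q$)
$D{\left(-14,21 \right)} \left(-205 + 349\right) = \left(21 + 2 \left(-14\right)\right) \left(-205 + 349\right) = \left(21 - 28\right) 144 = \left(-7\right) 144 = -1008$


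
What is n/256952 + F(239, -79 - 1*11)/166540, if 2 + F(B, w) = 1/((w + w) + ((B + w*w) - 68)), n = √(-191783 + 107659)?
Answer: -1471/122497740 + I*√21031/128476 ≈ -1.2008e-5 + 0.0011288*I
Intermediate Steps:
n = 2*I*√21031 (n = √(-84124) = 2*I*√21031 ≈ 290.04*I)
F(B, w) = -2 + 1/(-68 + B + w² + 2*w) (F(B, w) = -2 + 1/((w + w) + ((B + w*w) - 68)) = -2 + 1/(2*w + ((B + w²) - 68)) = -2 + 1/(2*w + (-68 + B + w²)) = -2 + 1/(-68 + B + w² + 2*w))
n/256952 + F(239, -79 - 1*11)/166540 = (2*I*√21031)/256952 + ((137 - 4*(-79 - 1*11) - 2*239 - 2*(-79 - 1*11)²)/(-68 + 239 + (-79 - 1*11)² + 2*(-79 - 1*11)))/166540 = (2*I*√21031)*(1/256952) + ((137 - 4*(-79 - 11) - 478 - 2*(-79 - 11)²)/(-68 + 239 + (-79 - 11)² + 2*(-79 - 11)))*(1/166540) = I*√21031/128476 + ((137 - 4*(-90) - 478 - 2*(-90)²)/(-68 + 239 + (-90)² + 2*(-90)))*(1/166540) = I*√21031/128476 + ((137 + 360 - 478 - 2*8100)/(-68 + 239 + 8100 - 180))*(1/166540) = I*√21031/128476 + ((137 + 360 - 478 - 16200)/8091)*(1/166540) = I*√21031/128476 + ((1/8091)*(-16181))*(1/166540) = I*√21031/128476 - 16181/8091*1/166540 = I*√21031/128476 - 1471/122497740 = -1471/122497740 + I*√21031/128476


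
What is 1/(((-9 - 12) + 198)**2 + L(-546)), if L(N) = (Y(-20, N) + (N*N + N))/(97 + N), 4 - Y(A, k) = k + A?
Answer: 449/13768581 ≈ 3.2610e-5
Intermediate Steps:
Y(A, k) = 4 - A - k (Y(A, k) = 4 - (k + A) = 4 - (A + k) = 4 + (-A - k) = 4 - A - k)
L(N) = (24 + N**2)/(97 + N) (L(N) = ((4 - 1*(-20) - N) + (N*N + N))/(97 + N) = ((4 + 20 - N) + (N**2 + N))/(97 + N) = ((24 - N) + (N + N**2))/(97 + N) = (24 + N**2)/(97 + N))
1/(((-9 - 12) + 198)**2 + L(-546)) = 1/(((-9 - 12) + 198)**2 + (24 + (-546)**2)/(97 - 546)) = 1/((-21 + 198)**2 + (24 + 298116)/(-449)) = 1/(177**2 - 1/449*298140) = 1/(31329 - 298140/449) = 1/(13768581/449) = 449/13768581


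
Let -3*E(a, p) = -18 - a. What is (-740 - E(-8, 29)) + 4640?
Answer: 11690/3 ≈ 3896.7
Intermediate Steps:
E(a, p) = 6 + a/3 (E(a, p) = -(-18 - a)/3 = 6 + a/3)
(-740 - E(-8, 29)) + 4640 = (-740 - (6 + (1/3)*(-8))) + 4640 = (-740 - (6 - 8/3)) + 4640 = (-740 - 1*10/3) + 4640 = (-740 - 10/3) + 4640 = -2230/3 + 4640 = 11690/3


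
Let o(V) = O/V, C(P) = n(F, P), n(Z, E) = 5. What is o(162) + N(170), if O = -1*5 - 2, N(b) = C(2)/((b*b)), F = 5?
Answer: -20149/468180 ≈ -0.043037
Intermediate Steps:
C(P) = 5
N(b) = 5/b² (N(b) = 5/((b*b)) = 5/(b²) = 5/b²)
O = -7 (O = -5 - 2 = -7)
o(V) = -7/V
o(162) + N(170) = -7/162 + 5/170² = -7*1/162 + 5*(1/28900) = -7/162 + 1/5780 = -20149/468180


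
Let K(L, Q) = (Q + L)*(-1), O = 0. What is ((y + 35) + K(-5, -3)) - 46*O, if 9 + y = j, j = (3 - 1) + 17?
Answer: 53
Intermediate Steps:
j = 19 (j = 2 + 17 = 19)
K(L, Q) = -L - Q (K(L, Q) = (L + Q)*(-1) = -L - Q)
y = 10 (y = -9 + 19 = 10)
((y + 35) + K(-5, -3)) - 46*O = ((10 + 35) + (-1*(-5) - 1*(-3))) - 46*0 = (45 + (5 + 3)) + 0 = (45 + 8) + 0 = 53 + 0 = 53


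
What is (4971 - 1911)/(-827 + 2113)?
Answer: 1530/643 ≈ 2.3795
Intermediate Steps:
(4971 - 1911)/(-827 + 2113) = 3060/1286 = 3060*(1/1286) = 1530/643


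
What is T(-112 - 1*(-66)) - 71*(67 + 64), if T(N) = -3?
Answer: -9304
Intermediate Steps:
T(-112 - 1*(-66)) - 71*(67 + 64) = -3 - 71*(67 + 64) = -3 - 71*131 = -3 - 9301 = -9304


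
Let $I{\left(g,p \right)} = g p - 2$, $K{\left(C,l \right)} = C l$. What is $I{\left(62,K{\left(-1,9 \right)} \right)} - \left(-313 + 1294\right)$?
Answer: $-1541$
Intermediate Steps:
$I{\left(g,p \right)} = -2 + g p$
$I{\left(62,K{\left(-1,9 \right)} \right)} - \left(-313 + 1294\right) = \left(-2 + 62 \left(\left(-1\right) 9\right)\right) - \left(-313 + 1294\right) = \left(-2 + 62 \left(-9\right)\right) - 981 = \left(-2 - 558\right) - 981 = -560 - 981 = -1541$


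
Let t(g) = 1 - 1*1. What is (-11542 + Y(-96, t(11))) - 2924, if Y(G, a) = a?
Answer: -14466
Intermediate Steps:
t(g) = 0 (t(g) = 1 - 1 = 0)
(-11542 + Y(-96, t(11))) - 2924 = (-11542 + 0) - 2924 = -11542 - 2924 = -14466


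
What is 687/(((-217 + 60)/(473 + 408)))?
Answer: -605247/157 ≈ -3855.1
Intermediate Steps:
687/(((-217 + 60)/(473 + 408))) = 687/((-157/881)) = 687/((-157*1/881)) = 687/(-157/881) = 687*(-881/157) = -605247/157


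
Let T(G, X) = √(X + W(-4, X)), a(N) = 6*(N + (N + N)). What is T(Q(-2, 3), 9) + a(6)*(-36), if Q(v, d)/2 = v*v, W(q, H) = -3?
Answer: -3888 + √6 ≈ -3885.6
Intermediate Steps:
Q(v, d) = 2*v² (Q(v, d) = 2*(v*v) = 2*v²)
a(N) = 18*N (a(N) = 6*(N + 2*N) = 6*(3*N) = 18*N)
T(G, X) = √(-3 + X) (T(G, X) = √(X - 3) = √(-3 + X))
T(Q(-2, 3), 9) + a(6)*(-36) = √(-3 + 9) + (18*6)*(-36) = √6 + 108*(-36) = √6 - 3888 = -3888 + √6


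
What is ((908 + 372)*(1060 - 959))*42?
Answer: 5429760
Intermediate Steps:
((908 + 372)*(1060 - 959))*42 = (1280*101)*42 = 129280*42 = 5429760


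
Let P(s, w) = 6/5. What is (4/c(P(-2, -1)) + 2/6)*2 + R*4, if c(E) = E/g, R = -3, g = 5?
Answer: 22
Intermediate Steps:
P(s, w) = 6/5 (P(s, w) = 6*(⅕) = 6/5)
c(E) = E/5
(4/c(P(-2, -1)) + 2/6)*2 + R*4 = (4/(((⅕)*(6/5))) + 2/6)*2 - 3*4 = (4/(6/25) + 2*(⅙))*2 - 12 = (4*(25/6) + ⅓)*2 - 12 = (50/3 + ⅓)*2 - 12 = 17*2 - 12 = 34 - 12 = 22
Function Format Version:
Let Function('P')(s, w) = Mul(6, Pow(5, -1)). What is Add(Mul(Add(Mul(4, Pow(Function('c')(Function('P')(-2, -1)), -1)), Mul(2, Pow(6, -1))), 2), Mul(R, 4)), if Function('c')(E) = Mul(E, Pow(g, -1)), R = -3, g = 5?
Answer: 22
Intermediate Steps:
Function('P')(s, w) = Rational(6, 5) (Function('P')(s, w) = Mul(6, Rational(1, 5)) = Rational(6, 5))
Function('c')(E) = Mul(Rational(1, 5), E) (Function('c')(E) = Mul(E, Pow(5, -1)) = Mul(E, Rational(1, 5)) = Mul(Rational(1, 5), E))
Add(Mul(Add(Mul(4, Pow(Function('c')(Function('P')(-2, -1)), -1)), Mul(2, Pow(6, -1))), 2), Mul(R, 4)) = Add(Mul(Add(Mul(4, Pow(Mul(Rational(1, 5), Rational(6, 5)), -1)), Mul(2, Pow(6, -1))), 2), Mul(-3, 4)) = Add(Mul(Add(Mul(4, Pow(Rational(6, 25), -1)), Mul(2, Rational(1, 6))), 2), -12) = Add(Mul(Add(Mul(4, Rational(25, 6)), Rational(1, 3)), 2), -12) = Add(Mul(Add(Rational(50, 3), Rational(1, 3)), 2), -12) = Add(Mul(17, 2), -12) = Add(34, -12) = 22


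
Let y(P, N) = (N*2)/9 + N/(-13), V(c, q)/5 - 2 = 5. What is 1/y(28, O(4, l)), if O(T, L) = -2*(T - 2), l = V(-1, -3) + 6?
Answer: -117/68 ≈ -1.7206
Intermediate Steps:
V(c, q) = 35 (V(c, q) = 10 + 5*5 = 10 + 25 = 35)
l = 41 (l = 35 + 6 = 41)
O(T, L) = 4 - 2*T (O(T, L) = -2*(-2 + T) = 4 - 2*T)
y(P, N) = 17*N/117 (y(P, N) = (2*N)*(⅑) + N*(-1/13) = 2*N/9 - N/13 = 17*N/117)
1/y(28, O(4, l)) = 1/(17*(4 - 2*4)/117) = 1/(17*(4 - 8)/117) = 1/((17/117)*(-4)) = 1/(-68/117) = -117/68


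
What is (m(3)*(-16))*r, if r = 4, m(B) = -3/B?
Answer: 64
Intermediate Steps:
(m(3)*(-16))*r = (-3/3*(-16))*4 = (-3*1/3*(-16))*4 = -1*(-16)*4 = 16*4 = 64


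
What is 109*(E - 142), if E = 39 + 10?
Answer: -10137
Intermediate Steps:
E = 49
109*(E - 142) = 109*(49 - 142) = 109*(-93) = -10137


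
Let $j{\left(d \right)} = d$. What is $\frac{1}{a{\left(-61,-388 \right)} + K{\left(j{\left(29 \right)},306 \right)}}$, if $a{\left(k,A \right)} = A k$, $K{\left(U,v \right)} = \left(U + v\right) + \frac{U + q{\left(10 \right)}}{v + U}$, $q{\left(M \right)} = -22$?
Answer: $\frac{335}{8041012} \approx 4.1661 \cdot 10^{-5}$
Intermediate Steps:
$K{\left(U,v \right)} = U + v + \frac{-22 + U}{U + v}$ ($K{\left(U,v \right)} = \left(U + v\right) + \frac{U - 22}{v + U} = \left(U + v\right) + \frac{-22 + U}{U + v} = U + v + \frac{-22 + U}{U + v}$)
$\frac{1}{a{\left(-61,-388 \right)} + K{\left(j{\left(29 \right)},306 \right)}} = \frac{1}{\left(-388\right) \left(-61\right) + \frac{-22 + 29 + 29^{2} + 306^{2} + 2 \cdot 29 \cdot 306}{29 + 306}} = \frac{1}{23668 + \frac{-22 + 29 + 841 + 93636 + 17748}{335}} = \frac{1}{23668 + \frac{1}{335} \cdot 112232} = \frac{1}{23668 + \frac{112232}{335}} = \frac{1}{\frac{8041012}{335}} = \frac{335}{8041012}$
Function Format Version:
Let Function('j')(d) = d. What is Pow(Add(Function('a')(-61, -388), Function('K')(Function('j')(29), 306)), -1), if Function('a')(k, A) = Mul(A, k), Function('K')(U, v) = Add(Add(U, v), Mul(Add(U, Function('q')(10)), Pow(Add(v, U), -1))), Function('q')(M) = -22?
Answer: Rational(335, 8041012) ≈ 4.1661e-5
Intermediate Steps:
Function('K')(U, v) = Add(U, v, Mul(Pow(Add(U, v), -1), Add(-22, U))) (Function('K')(U, v) = Add(Add(U, v), Mul(Add(U, -22), Pow(Add(v, U), -1))) = Add(Add(U, v), Mul(Add(-22, U), Pow(Add(U, v), -1))) = Add(Add(U, v), Mul(Pow(Add(U, v), -1), Add(-22, U))) = Add(U, v, Mul(Pow(Add(U, v), -1), Add(-22, U))))
Pow(Add(Function('a')(-61, -388), Function('K')(Function('j')(29), 306)), -1) = Pow(Add(Mul(-388, -61), Mul(Pow(Add(29, 306), -1), Add(-22, 29, Pow(29, 2), Pow(306, 2), Mul(2, 29, 306)))), -1) = Pow(Add(23668, Mul(Pow(335, -1), Add(-22, 29, 841, 93636, 17748))), -1) = Pow(Add(23668, Mul(Rational(1, 335), 112232)), -1) = Pow(Add(23668, Rational(112232, 335)), -1) = Pow(Rational(8041012, 335), -1) = Rational(335, 8041012)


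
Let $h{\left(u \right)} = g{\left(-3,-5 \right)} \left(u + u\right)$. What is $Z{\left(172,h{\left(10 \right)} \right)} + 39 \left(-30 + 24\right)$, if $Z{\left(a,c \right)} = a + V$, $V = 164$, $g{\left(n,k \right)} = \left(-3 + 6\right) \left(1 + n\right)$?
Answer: $102$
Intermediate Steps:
$g{\left(n,k \right)} = 3 + 3 n$ ($g{\left(n,k \right)} = 3 \left(1 + n\right) = 3 + 3 n$)
$h{\left(u \right)} = - 12 u$ ($h{\left(u \right)} = \left(3 + 3 \left(-3\right)\right) \left(u + u\right) = \left(3 - 9\right) 2 u = - 6 \cdot 2 u = - 12 u$)
$Z{\left(a,c \right)} = 164 + a$ ($Z{\left(a,c \right)} = a + 164 = 164 + a$)
$Z{\left(172,h{\left(10 \right)} \right)} + 39 \left(-30 + 24\right) = \left(164 + 172\right) + 39 \left(-30 + 24\right) = 336 + 39 \left(-6\right) = 336 - 234 = 102$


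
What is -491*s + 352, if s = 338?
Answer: -165606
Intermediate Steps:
-491*s + 352 = -491*338 + 352 = -165958 + 352 = -165606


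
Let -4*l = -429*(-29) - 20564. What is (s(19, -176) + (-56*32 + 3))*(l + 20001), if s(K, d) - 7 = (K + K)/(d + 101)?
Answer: -2945380594/75 ≈ -3.9272e+7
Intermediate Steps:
s(K, d) = 7 + 2*K/(101 + d) (s(K, d) = 7 + (K + K)/(d + 101) = 7 + (2*K)/(101 + d) = 7 + 2*K/(101 + d))
l = 8123/4 (l = -(-429*(-29) - 20564)/4 = -(12441 - 20564)/4 = -1/4*(-8123) = 8123/4 ≈ 2030.8)
(s(19, -176) + (-56*32 + 3))*(l + 20001) = ((707 + 2*19 + 7*(-176))/(101 - 176) + (-56*32 + 3))*(8123/4 + 20001) = ((707 + 38 - 1232)/(-75) + (-1792 + 3))*(88127/4) = (-1/75*(-487) - 1789)*(88127/4) = (487/75 - 1789)*(88127/4) = -133688/75*88127/4 = -2945380594/75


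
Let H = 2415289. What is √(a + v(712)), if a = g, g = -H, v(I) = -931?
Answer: 2*I*√604055 ≈ 1554.4*I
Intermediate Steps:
g = -2415289 (g = -1*2415289 = -2415289)
a = -2415289
√(a + v(712)) = √(-2415289 - 931) = √(-2416220) = 2*I*√604055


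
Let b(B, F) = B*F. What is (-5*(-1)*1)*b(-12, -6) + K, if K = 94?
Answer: 454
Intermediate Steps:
(-5*(-1)*1)*b(-12, -6) + K = (-5*(-1)*1)*(-12*(-6)) + 94 = (5*1)*72 + 94 = 5*72 + 94 = 360 + 94 = 454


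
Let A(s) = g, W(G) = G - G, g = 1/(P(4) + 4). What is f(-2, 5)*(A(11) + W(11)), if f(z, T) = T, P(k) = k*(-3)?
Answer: -5/8 ≈ -0.62500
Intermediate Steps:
P(k) = -3*k
g = -⅛ (g = 1/(-3*4 + 4) = 1/(-12 + 4) = 1/(-8) = -⅛ ≈ -0.12500)
W(G) = 0
A(s) = -⅛
f(-2, 5)*(A(11) + W(11)) = 5*(-⅛ + 0) = 5*(-⅛) = -5/8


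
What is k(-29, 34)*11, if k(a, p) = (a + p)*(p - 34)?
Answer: 0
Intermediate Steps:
k(a, p) = (-34 + p)*(a + p) (k(a, p) = (a + p)*(-34 + p) = (-34 + p)*(a + p))
k(-29, 34)*11 = (34² - 34*(-29) - 34*34 - 29*34)*11 = (1156 + 986 - 1156 - 986)*11 = 0*11 = 0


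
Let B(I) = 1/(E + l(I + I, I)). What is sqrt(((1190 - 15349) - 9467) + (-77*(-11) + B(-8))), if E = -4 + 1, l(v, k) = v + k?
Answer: I*sqrt(1845102)/9 ≈ 150.93*I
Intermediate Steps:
l(v, k) = k + v
E = -3
B(I) = 1/(-3 + 3*I) (B(I) = 1/(-3 + (I + (I + I))) = 1/(-3 + (I + 2*I)) = 1/(-3 + 3*I))
sqrt(((1190 - 15349) - 9467) + (-77*(-11) + B(-8))) = sqrt(((1190 - 15349) - 9467) + (-77*(-11) + 1/(3*(-1 - 8)))) = sqrt((-14159 - 9467) + (847 + (1/3)/(-9))) = sqrt(-23626 + (847 + (1/3)*(-1/9))) = sqrt(-23626 + (847 - 1/27)) = sqrt(-23626 + 22868/27) = sqrt(-615034/27) = I*sqrt(1845102)/9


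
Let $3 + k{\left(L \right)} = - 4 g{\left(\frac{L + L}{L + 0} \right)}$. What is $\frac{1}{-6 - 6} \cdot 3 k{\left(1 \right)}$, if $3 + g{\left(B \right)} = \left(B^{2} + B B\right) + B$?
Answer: $\frac{31}{4} \approx 7.75$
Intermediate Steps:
$g{\left(B \right)} = -3 + B + 2 B^{2}$ ($g{\left(B \right)} = -3 + \left(\left(B^{2} + B B\right) + B\right) = -3 + \left(\left(B^{2} + B^{2}\right) + B\right) = -3 + \left(2 B^{2} + B\right) = -3 + \left(B + 2 B^{2}\right) = -3 + B + 2 B^{2}$)
$k{\left(L \right)} = -31$ ($k{\left(L \right)} = -3 - 4 \left(-3 + \frac{L + L}{L + 0} + 2 \left(\frac{L + L}{L + 0}\right)^{2}\right) = -3 - 4 \left(-3 + \frac{2 L}{L} + 2 \left(\frac{2 L}{L}\right)^{2}\right) = -3 - 4 \left(-3 + 2 + 2 \cdot 2^{2}\right) = -3 - 4 \left(-3 + 2 + 2 \cdot 4\right) = -3 - 4 \left(-3 + 2 + 8\right) = -3 - 28 = -31$)
$\frac{1}{-6 - 6} \cdot 3 k{\left(1 \right)} = \frac{1}{-6 - 6} \cdot 3 \left(-31\right) = \frac{1}{-12} \cdot 3 \left(-31\right) = \left(- \frac{1}{12}\right) 3 \left(-31\right) = \left(- \frac{1}{4}\right) \left(-31\right) = \frac{31}{4}$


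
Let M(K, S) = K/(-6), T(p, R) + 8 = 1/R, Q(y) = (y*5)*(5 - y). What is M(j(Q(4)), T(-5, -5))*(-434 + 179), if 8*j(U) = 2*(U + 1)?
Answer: 1785/8 ≈ 223.13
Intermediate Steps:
Q(y) = 5*y*(5 - y) (Q(y) = (5*y)*(5 - y) = 5*y*(5 - y))
T(p, R) = -8 + 1/R
j(U) = ¼ + U/4 (j(U) = (2*(U + 1))/8 = (2*(1 + U))/8 = (2 + 2*U)/8 = ¼ + U/4)
M(K, S) = -K/6 (M(K, S) = K*(-⅙) = -K/6)
M(j(Q(4)), T(-5, -5))*(-434 + 179) = (-(¼ + (5*4*(5 - 1*4))/4)/6)*(-434 + 179) = -(¼ + (5*4*(5 - 4))/4)/6*(-255) = -(¼ + (5*4*1)/4)/6*(-255) = -(¼ + (¼)*20)/6*(-255) = -(¼ + 5)/6*(-255) = -⅙*21/4*(-255) = -7/8*(-255) = 1785/8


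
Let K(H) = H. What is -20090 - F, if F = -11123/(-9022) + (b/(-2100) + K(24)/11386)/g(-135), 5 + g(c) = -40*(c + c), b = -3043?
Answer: -11696678227920954739/582178217848500 ≈ -20091.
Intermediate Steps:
g(c) = -5 - 80*c (g(c) = -5 - 40*(c + c) = -5 - 80*c)
F = 717831344589739/582178217848500 (F = -11123/(-9022) + (-3043/(-2100) + 24/11386)/(-5 - 80*(-135)) = -11123*(-1/9022) + (-3043*(-1/2100) + 24*(1/11386))/(-5 + 10800) = 11123/9022 + (3043/2100 + 12/5693)/10795 = 11123/9022 + (17348999/11955300)*(1/10795) = 11123/9022 + 17348999/129057463500 = 717831344589739/582178217848500 ≈ 1.2330)
-20090 - F = -20090 - 1*717831344589739/582178217848500 = -20090 - 717831344589739/582178217848500 = -11696678227920954739/582178217848500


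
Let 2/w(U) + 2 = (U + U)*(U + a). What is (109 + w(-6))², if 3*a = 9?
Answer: 3437316/289 ≈ 11894.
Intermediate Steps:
a = 3 (a = (⅓)*9 = 3)
w(U) = 2/(-2 + 2*U*(3 + U)) (w(U) = 2/(-2 + (U + U)*(U + 3)) = 2/(-2 + (2*U)*(3 + U)) = 2/(-2 + 2*U*(3 + U)))
(109 + w(-6))² = (109 + 1/(-1 + (-6)² + 3*(-6)))² = (109 + 1/(-1 + 36 - 18))² = (109 + 1/17)² = (1854/17)² = 3437316/289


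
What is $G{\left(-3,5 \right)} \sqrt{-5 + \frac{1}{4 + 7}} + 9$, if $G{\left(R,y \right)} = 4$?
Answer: $9 + \frac{12 i \sqrt{66}}{11} \approx 9.0 + 8.8626 i$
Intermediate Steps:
$G{\left(-3,5 \right)} \sqrt{-5 + \frac{1}{4 + 7}} + 9 = 4 \sqrt{-5 + \frac{1}{4 + 7}} + 9 = 4 \sqrt{-5 + \frac{1}{11}} + 9 = 4 \sqrt{- \frac{54}{11}} + 9 = 4 \frac{3 i \sqrt{66}}{11} + 9 = \frac{12 i \sqrt{66}}{11} + 9 = 9 + \frac{12 i \sqrt{66}}{11}$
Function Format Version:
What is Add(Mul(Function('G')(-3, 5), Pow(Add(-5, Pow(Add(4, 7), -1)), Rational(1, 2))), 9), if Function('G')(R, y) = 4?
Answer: Add(9, Mul(Rational(12, 11), I, Pow(66, Rational(1, 2)))) ≈ Add(9.0000, Mul(8.8626, I))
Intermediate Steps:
Add(Mul(Function('G')(-3, 5), Pow(Add(-5, Pow(Add(4, 7), -1)), Rational(1, 2))), 9) = Add(Mul(4, Pow(Add(-5, Pow(Add(4, 7), -1)), Rational(1, 2))), 9) = Add(Mul(4, Pow(Add(-5, Pow(11, -1)), Rational(1, 2))), 9) = Add(Mul(4, Pow(Add(-5, Rational(1, 11)), Rational(1, 2))), 9) = Add(Mul(4, Pow(Rational(-54, 11), Rational(1, 2))), 9) = Add(Mul(4, Mul(Rational(3, 11), I, Pow(66, Rational(1, 2)))), 9) = Add(Mul(Rational(12, 11), I, Pow(66, Rational(1, 2))), 9) = Add(9, Mul(Rational(12, 11), I, Pow(66, Rational(1, 2))))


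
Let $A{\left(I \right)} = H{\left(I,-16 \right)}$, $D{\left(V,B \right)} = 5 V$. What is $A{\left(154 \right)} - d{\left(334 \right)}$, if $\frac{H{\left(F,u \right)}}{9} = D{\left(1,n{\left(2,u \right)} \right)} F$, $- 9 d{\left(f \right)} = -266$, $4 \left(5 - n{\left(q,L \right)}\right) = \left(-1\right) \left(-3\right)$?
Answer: $\frac{62104}{9} \approx 6900.4$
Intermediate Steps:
$n{\left(q,L \right)} = \frac{17}{4}$ ($n{\left(q,L \right)} = 5 - \frac{\left(-1\right) \left(-3\right)}{4} = 5 - \frac{3}{4} = \frac{17}{4}$)
$d{\left(f \right)} = \frac{266}{9}$ ($d{\left(f \right)} = \left(- \frac{1}{9}\right) \left(-266\right) = \frac{266}{9}$)
$H{\left(F,u \right)} = 45 F$ ($H{\left(F,u \right)} = 9 \cdot 5 \cdot 1 F = 9 \cdot 5 F = 45 F$)
$A{\left(I \right)} = 45 I$
$A{\left(154 \right)} - d{\left(334 \right)} = 45 \cdot 154 - \frac{266}{9} = 6930 - \frac{266}{9} = \frac{62104}{9}$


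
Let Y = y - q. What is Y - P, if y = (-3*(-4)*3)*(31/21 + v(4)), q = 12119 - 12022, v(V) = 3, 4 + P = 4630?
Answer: -31933/7 ≈ -4561.9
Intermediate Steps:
P = 4626 (P = -4 + 4630 = 4626)
q = 97
y = 1128/7 (y = (-3*(-4)*3)*(31/21 + 3) = (12*3)*(31*(1/21) + 3) = 36*(31/21 + 3) = 36*(94/21) = 1128/7 ≈ 161.14)
Y = 449/7 (Y = 1128/7 - 1*97 = 1128/7 - 97 = 449/7 ≈ 64.143)
Y - P = 449/7 - 1*4626 = 449/7 - 4626 = -31933/7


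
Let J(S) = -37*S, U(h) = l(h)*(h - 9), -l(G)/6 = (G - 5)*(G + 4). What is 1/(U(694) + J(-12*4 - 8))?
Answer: -1/1976587348 ≈ -5.0592e-10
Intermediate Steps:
l(G) = -6*(-5 + G)*(4 + G) (l(G) = -6*(G - 5)*(G + 4) = -6*(-5 + G)*(4 + G))
U(h) = (-9 + h)*(120 - 6*h**2 + 6*h) (U(h) = (120 - 6*h**2 + 6*h)*(h - 9) = (120 - 6*h**2 + 6*h)*(-9 + h) = (-9 + h)*(120 - 6*h**2 + 6*h))
1/(U(694) + J(-12*4 - 8)) = 1/(6*(-9 + 694)*(20 + 694 - 1*694**2) - 37*(-12*4 - 8)) = 1/(6*685*(20 + 694 - 1*481636) - 37*(-48 - 8)) = 1/(6*685*(20 + 694 - 481636) - 37*(-56)) = 1/(6*685*(-480922) + 2072) = 1/(-1976589420 + 2072) = 1/(-1976587348) = -1/1976587348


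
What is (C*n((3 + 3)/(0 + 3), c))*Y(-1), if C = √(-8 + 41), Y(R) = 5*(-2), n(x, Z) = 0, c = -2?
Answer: 0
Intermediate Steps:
Y(R) = -10
C = √33 ≈ 5.7446
(C*n((3 + 3)/(0 + 3), c))*Y(-1) = (√33*0)*(-10) = 0*(-10) = 0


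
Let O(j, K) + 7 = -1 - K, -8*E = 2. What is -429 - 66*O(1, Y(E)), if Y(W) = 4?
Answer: 363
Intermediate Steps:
E = -¼ (E = -⅛*2 = -¼ ≈ -0.25000)
O(j, K) = -8 - K (O(j, K) = -7 + (-1 - K) = -8 - K)
-429 - 66*O(1, Y(E)) = -429 - 66*(-8 - 1*4) = -429 - 66*(-8 - 4) = -429 - 66*(-12) = -429 + 792 = 363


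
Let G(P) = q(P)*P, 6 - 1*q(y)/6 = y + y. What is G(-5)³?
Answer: -110592000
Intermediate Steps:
q(y) = 36 - 12*y (q(y) = 36 - 6*(y + y) = 36 - 12*y)
G(P) = P*(36 - 12*P) (G(P) = (36 - 12*P)*P = P*(36 - 12*P))
G(-5)³ = (12*(-5)*(3 - 1*(-5)))³ = (12*(-5)*(3 + 5))³ = (12*(-5)*8)³ = (-480)³ = -110592000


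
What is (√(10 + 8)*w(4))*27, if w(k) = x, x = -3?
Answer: -243*√2 ≈ -343.65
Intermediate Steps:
w(k) = -3
(√(10 + 8)*w(4))*27 = (√(10 + 8)*(-3))*27 = (√18*(-3))*27 = ((3*√2)*(-3))*27 = -9*√2*27 = -243*√2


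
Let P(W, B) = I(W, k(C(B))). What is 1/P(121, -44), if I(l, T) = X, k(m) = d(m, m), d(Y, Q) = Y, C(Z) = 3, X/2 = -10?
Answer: -1/20 ≈ -0.050000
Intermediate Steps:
X = -20 (X = 2*(-10) = -20)
k(m) = m
I(l, T) = -20
P(W, B) = -20
1/P(121, -44) = 1/(-20) = -1/20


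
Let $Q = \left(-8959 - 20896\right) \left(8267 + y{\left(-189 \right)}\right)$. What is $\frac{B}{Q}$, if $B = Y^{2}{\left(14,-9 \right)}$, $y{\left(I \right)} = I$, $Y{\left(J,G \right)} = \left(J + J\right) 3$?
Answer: $- \frac{72}{2460905} \approx -2.9258 \cdot 10^{-5}$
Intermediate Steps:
$Y{\left(J,G \right)} = 6 J$ ($Y{\left(J,G \right)} = 2 J 3 = 6 J$)
$Q = -241168690$ ($Q = \left(-8959 - 20896\right) \left(8267 - 189\right) = \left(-29855\right) 8078 = -241168690$)
$B = 7056$ ($B = \left(6 \cdot 14\right)^{2} = 84^{2} = 7056$)
$\frac{B}{Q} = \frac{7056}{-241168690} = 7056 \left(- \frac{1}{241168690}\right) = - \frac{72}{2460905}$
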